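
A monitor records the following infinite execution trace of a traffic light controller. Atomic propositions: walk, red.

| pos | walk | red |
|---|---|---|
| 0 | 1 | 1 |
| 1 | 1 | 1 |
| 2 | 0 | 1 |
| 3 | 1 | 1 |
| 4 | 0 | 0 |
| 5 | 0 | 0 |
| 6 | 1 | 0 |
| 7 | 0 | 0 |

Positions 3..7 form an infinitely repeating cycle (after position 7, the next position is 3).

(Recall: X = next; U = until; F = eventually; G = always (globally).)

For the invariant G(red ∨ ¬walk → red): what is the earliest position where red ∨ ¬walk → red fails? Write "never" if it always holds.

Check red ∨ ¬walk → red at each position in order: 0 ✓, 1 ✓, 2 ✓, 3 ✓.
At position 4 the labels are {}, so red ∨ ¬walk → red is false there. This is the first violation.

4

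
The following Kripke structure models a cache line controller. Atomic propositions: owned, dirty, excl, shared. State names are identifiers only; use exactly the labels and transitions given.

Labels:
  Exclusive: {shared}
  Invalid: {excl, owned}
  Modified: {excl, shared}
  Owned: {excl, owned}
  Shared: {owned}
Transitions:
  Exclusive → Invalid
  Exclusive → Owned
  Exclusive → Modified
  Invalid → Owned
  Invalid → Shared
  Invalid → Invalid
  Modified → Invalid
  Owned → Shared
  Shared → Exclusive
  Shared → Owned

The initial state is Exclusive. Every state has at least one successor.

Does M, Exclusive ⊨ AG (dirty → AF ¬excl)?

States satisfying dirty → AF ¬excl: {Exclusive, Invalid, Modified, Owned, Shared}.
States satisfying AG (dirty → AF ¬excl): {Exclusive, Invalid, Modified, Owned, Shared}.
Every state reachable from Exclusive satisfies dirty → AF ¬excl.
Exclusive ∈ Sat(AG (dirty → AF ¬excl)).

Holds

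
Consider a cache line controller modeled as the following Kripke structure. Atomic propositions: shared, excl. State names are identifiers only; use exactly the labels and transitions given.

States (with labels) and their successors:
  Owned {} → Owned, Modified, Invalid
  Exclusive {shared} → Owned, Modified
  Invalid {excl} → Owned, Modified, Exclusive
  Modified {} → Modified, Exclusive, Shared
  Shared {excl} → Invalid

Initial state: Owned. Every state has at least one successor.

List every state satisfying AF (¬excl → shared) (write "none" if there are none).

{Exclusive, Invalid, Shared}

States satisfying ¬excl → shared: {Exclusive, Invalid, Shared}.
States satisfying AF (¬excl → shared): {Exclusive, Invalid, Shared}.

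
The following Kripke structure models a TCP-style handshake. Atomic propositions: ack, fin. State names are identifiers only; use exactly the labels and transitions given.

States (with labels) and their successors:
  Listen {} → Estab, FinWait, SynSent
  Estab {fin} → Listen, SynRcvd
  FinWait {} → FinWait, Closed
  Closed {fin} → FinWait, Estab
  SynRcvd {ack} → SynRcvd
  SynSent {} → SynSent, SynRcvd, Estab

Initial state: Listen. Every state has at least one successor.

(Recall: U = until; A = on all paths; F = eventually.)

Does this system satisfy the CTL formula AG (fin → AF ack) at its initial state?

Does not hold

States satisfying fin → AF ack: {Listen, FinWait, SynRcvd, SynSent}.
States satisfying AG (fin → AF ack): {SynRcvd}.
Closed is reachable from Listen and violates fin → AF ack, so AG fails at Listen.
Listen ∉ Sat(AG (fin → AF ack)).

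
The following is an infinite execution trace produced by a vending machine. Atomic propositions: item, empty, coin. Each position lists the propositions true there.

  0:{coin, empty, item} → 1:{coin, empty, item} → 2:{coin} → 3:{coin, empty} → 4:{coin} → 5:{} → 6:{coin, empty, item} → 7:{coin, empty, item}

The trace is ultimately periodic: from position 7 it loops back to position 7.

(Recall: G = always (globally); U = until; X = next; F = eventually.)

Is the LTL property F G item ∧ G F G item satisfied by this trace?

Satisfied

G item holds at position 6, which is reachable from 0, so F G item holds.
F G item holds at every position 0..7, and those are all positions ever visited, so G F G item holds.
At position 0: F G item is true; G F G item is true; so F G item ∧ G F G item is true.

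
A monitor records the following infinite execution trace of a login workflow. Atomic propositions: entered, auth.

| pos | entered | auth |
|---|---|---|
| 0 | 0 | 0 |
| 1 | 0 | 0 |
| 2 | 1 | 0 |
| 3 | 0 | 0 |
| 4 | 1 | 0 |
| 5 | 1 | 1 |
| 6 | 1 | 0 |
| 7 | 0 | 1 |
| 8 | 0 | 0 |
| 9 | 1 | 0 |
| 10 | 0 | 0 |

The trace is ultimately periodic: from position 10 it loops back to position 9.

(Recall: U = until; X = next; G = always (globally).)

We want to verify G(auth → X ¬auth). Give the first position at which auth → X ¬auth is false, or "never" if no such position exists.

never

auth → X ¬auth holds at every position 0..10, and those are all the positions the trace ever visits, so the invariant G(auth → X ¬auth) is never violated.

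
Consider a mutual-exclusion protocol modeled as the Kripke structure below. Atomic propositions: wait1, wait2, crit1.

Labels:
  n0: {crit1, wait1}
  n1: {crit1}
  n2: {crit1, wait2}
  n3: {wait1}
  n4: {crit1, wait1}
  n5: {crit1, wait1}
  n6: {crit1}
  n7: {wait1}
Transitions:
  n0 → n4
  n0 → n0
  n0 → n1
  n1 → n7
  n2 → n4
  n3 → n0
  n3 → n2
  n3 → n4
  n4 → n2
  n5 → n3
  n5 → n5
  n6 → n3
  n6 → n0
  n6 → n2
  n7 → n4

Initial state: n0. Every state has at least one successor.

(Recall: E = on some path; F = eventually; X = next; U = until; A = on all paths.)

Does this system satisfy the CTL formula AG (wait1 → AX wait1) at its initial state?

States satisfying wait1 → AX wait1: {n1, n2, n5, n6, n7}.
States satisfying AG (wait1 → AX wait1): ∅.
n0 is reachable from n0 and violates wait1 → AX wait1, so AG fails at n0.
n0 ∉ Sat(AG (wait1 → AX wait1)).

Violated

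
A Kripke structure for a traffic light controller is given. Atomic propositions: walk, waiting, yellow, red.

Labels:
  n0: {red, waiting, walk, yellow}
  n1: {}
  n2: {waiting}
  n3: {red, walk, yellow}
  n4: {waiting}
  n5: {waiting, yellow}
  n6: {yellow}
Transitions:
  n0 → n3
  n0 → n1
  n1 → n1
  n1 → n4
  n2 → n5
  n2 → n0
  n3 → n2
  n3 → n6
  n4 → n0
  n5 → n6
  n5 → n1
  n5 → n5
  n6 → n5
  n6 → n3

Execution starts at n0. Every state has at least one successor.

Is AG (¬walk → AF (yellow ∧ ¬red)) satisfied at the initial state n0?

No

States satisfying ¬walk → AF (yellow ∧ ¬red): {n0, n3, n5, n6}.
States satisfying AG (¬walk → AF (yellow ∧ ¬red)): ∅.
n1 is reachable from n0 and violates ¬walk → AF (yellow ∧ ¬red), so AG fails at n0.
n0 ∉ Sat(AG (¬walk → AF (yellow ∧ ¬red))).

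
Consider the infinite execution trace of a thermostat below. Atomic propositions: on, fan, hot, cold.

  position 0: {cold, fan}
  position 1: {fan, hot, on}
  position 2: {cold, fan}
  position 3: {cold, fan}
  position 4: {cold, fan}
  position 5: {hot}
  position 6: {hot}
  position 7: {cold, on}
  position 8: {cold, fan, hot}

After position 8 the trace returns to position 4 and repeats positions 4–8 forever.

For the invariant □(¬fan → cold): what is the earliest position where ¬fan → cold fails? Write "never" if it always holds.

5

Check ¬fan → cold at each position in order: 0 ✓, 1 ✓, 2 ✓, 3 ✓, 4 ✓.
At position 5 the labels are {hot}, so ¬fan → cold is false there. This is the first violation.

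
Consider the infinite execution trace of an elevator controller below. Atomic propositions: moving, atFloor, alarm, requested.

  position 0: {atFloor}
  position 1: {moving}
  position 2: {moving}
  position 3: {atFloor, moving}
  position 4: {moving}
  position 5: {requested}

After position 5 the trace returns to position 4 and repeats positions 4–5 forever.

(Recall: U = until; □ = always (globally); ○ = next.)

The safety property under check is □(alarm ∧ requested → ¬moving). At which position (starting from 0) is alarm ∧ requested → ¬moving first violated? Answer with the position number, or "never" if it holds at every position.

alarm ∧ requested → ¬moving holds at every position 0..5, and those are all the positions the trace ever visits, so the invariant □(alarm ∧ requested → ¬moving) is never violated.

never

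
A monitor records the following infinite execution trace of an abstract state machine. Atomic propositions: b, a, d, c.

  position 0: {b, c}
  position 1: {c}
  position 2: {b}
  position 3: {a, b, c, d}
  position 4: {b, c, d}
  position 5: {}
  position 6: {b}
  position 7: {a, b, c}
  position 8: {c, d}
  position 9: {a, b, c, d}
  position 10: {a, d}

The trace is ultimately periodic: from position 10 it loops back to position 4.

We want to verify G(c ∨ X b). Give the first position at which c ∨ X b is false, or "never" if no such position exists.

never

c ∨ X b holds at every position 0..10, and those are all the positions the trace ever visits, so the invariant G(c ∨ X b) is never violated.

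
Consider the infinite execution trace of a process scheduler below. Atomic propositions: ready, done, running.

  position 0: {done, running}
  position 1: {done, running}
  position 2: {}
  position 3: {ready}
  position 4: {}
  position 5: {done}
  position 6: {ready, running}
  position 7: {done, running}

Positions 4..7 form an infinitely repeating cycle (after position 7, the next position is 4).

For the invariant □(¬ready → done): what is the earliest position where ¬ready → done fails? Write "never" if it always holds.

Check ¬ready → done at each position in order: 0 ✓, 1 ✓.
At position 2 the labels are {}, so ¬ready → done is false there. This is the first violation.

2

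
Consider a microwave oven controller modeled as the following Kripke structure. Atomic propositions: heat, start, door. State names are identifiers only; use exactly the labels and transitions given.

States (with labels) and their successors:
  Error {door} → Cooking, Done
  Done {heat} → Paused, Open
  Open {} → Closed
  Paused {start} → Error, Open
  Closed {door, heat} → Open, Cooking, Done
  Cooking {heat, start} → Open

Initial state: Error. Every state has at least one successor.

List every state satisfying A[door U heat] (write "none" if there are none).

{Error, Done, Closed, Cooking}

States satisfying door: {Error, Closed}.
States satisfying heat: {Done, Closed, Cooking}.
States satisfying A[door U heat]: {Error, Done, Closed, Cooking}.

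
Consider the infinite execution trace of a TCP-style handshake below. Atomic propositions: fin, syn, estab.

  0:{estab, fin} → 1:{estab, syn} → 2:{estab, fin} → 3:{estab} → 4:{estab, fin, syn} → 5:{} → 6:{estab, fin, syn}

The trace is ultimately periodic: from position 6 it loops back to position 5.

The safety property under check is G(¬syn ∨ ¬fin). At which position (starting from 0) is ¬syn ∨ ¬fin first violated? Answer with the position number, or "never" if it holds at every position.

Check ¬syn ∨ ¬fin at each position in order: 0 ✓, 1 ✓, 2 ✓, 3 ✓.
At position 4 the labels are {estab, fin, syn}, so ¬syn ∨ ¬fin is false there. This is the first violation.

4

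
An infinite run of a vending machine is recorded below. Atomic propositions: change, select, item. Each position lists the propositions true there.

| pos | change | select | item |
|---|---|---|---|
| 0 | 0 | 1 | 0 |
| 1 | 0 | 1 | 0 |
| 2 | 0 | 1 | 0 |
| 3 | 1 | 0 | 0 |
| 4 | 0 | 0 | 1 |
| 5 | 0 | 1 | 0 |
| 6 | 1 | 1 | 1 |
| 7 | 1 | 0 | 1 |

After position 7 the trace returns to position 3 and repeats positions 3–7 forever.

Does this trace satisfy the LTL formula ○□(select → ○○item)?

No

The position after 0 is 1; □(select → ○○item) is false there.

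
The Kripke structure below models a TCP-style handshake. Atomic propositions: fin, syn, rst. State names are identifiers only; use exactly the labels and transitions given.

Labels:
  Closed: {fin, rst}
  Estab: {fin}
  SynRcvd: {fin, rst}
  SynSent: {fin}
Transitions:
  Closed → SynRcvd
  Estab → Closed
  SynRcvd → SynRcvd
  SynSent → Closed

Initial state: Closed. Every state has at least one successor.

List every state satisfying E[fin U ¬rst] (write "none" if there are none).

States satisfying fin: {Closed, Estab, SynRcvd, SynSent}.
States satisfying ¬rst: {Estab, SynSent}.
States satisfying E[fin U ¬rst]: {Estab, SynSent}.

{Estab, SynSent}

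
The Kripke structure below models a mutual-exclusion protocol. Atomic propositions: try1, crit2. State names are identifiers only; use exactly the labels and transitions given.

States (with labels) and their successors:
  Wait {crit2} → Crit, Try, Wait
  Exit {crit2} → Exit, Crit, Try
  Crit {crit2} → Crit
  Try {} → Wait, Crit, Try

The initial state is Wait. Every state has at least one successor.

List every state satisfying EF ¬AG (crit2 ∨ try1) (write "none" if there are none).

States satisfying ¬AG (crit2 ∨ try1): {Wait, Exit, Try}.
States satisfying EF ¬AG (crit2 ∨ try1): {Wait, Exit, Try}.

{Wait, Exit, Try}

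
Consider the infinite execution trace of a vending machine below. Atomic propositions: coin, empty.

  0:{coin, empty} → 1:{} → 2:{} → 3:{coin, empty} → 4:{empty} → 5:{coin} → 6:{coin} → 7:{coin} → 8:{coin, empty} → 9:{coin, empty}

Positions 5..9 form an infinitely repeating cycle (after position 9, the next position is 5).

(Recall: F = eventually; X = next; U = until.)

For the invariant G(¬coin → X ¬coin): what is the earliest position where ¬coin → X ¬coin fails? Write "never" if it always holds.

2

Check ¬coin → X ¬coin at each position in order: 0 ✓, 1 ✓.
At position 2 the labels are {} and the next position 3 has {coin, empty}, so ¬coin → X ¬coin is false there. This is the first violation.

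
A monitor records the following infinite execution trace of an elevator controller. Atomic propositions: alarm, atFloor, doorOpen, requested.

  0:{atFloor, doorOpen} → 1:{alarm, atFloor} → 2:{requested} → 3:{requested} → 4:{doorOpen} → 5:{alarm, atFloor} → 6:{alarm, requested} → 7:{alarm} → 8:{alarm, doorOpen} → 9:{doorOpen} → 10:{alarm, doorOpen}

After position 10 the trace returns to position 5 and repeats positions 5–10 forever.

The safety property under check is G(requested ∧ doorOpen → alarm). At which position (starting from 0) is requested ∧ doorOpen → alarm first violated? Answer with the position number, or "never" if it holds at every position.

never

requested ∧ doorOpen → alarm holds at every position 0..10, and those are all the positions the trace ever visits, so the invariant G(requested ∧ doorOpen → alarm) is never violated.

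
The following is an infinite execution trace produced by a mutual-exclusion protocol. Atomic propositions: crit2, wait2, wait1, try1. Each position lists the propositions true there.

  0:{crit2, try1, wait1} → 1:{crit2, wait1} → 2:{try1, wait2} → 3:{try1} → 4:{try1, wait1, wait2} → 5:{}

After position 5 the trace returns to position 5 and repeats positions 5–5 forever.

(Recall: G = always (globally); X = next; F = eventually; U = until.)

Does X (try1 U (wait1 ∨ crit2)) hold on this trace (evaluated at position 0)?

Satisfied

The position after 0 is 1; try1 U (wait1 ∨ crit2) is true there.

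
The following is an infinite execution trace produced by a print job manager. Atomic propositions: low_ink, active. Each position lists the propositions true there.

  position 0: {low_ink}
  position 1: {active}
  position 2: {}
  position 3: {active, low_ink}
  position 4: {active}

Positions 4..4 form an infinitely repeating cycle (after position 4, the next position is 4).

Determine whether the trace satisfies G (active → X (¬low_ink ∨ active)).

Holds

active → X (¬low_ink ∨ active) holds at every position 0..4, and those are all positions ever visited, so G (active → X (¬low_ink ∨ active)) holds.
Positions where active holds: 1, 3, 4.
Check X (¬low_ink ∨ active) at each: 1→ok, 3→ok, 4→ok.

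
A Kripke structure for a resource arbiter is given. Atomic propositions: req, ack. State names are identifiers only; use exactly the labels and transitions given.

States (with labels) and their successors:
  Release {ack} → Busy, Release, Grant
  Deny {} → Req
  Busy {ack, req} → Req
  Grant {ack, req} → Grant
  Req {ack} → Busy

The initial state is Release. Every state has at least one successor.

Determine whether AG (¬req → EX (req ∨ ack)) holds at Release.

States satisfying ¬req → EX (req ∨ ack): {Release, Deny, Busy, Grant, Req}.
States satisfying AG (¬req → EX (req ∨ ack)): {Release, Deny, Busy, Grant, Req}.
Every state reachable from Release satisfies ¬req → EX (req ∨ ack).
Release ∈ Sat(AG (¬req → EX (req ∨ ack))).

Yes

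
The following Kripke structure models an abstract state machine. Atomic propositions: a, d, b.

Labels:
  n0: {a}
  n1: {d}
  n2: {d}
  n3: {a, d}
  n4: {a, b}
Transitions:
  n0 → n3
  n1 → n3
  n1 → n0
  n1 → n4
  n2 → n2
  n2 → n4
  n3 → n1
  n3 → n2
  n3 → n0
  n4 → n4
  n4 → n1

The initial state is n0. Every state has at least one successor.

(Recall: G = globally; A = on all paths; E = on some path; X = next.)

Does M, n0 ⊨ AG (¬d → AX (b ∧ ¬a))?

States satisfying ¬d → AX (b ∧ ¬a): {n1, n2, n3}.
States satisfying AG (¬d → AX (b ∧ ¬a)): ∅.
n0 is reachable from n0 and violates ¬d → AX (b ∧ ¬a), so AG fails at n0.
n0 ∉ Sat(AG (¬d → AX (b ∧ ¬a))).

Does not hold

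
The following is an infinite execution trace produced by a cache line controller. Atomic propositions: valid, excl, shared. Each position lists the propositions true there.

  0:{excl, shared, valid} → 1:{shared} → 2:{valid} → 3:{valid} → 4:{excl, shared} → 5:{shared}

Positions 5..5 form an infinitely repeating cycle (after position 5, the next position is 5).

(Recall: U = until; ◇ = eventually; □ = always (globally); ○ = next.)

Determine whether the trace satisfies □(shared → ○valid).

Violated

shared → ○valid must hold at every position from 0 onward. It fails at position 0, so □(shared → ○valid) is false.
Positions where shared holds: 0, 1, 4, 5.
Check ○valid at each: 0→fails, 1→ok, 4→fails, 5→fails.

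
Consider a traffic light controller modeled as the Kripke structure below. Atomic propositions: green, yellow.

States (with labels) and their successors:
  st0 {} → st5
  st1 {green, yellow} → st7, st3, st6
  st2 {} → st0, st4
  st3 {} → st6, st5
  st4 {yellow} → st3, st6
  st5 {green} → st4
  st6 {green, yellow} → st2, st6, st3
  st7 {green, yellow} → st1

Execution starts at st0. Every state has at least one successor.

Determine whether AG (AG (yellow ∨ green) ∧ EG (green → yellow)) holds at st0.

Violated

States satisfying AG (yellow ∨ green) ∧ EG (green → yellow): ∅.
States satisfying AG (AG (yellow ∨ green) ∧ EG (green → yellow)): ∅.
st0 is reachable from st0 and violates AG (yellow ∨ green) ∧ EG (green → yellow), so AG fails at st0.
st0 ∉ Sat(AG (AG (yellow ∨ green) ∧ EG (green → yellow))).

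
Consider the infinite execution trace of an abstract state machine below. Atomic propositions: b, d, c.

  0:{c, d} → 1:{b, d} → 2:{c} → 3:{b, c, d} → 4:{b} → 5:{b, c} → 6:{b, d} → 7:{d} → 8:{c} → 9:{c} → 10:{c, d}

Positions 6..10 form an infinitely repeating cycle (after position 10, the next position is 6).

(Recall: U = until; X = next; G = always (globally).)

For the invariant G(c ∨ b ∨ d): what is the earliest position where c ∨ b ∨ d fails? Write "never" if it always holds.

never

c ∨ b ∨ d holds at every position 0..10, and those are all the positions the trace ever visits, so the invariant G(c ∨ b ∨ d) is never violated.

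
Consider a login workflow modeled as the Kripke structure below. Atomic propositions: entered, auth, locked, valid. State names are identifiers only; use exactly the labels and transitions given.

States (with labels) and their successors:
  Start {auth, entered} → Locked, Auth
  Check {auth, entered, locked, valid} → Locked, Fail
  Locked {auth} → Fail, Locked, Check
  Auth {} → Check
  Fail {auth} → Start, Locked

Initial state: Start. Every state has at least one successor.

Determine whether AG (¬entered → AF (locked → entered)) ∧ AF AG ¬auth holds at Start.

No

States satisfying ¬entered → AF (locked → entered): {Start, Check, Locked, Auth, Fail}.
States satisfying AG (¬entered → AF (locked → entered)): {Start, Check, Locked, Auth, Fail}.
States satisfying AG ¬auth: ∅.
States satisfying AF AG ¬auth: ∅.
States satisfying AG (¬entered → AF (locked → entered)) ∧ AF AG ¬auth: ∅.
Start ∉ Sat(AG (¬entered → AF (locked → entered)) ∧ AF AG ¬auth).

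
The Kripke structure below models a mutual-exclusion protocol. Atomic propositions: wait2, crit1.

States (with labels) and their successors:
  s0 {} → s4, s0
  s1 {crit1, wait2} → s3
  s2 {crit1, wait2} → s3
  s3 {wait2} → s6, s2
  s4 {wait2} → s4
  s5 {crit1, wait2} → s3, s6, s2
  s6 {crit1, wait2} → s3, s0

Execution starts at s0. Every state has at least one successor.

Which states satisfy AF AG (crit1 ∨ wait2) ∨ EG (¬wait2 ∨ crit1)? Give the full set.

States satisfying AG (crit1 ∨ wait2): {s4}.
States satisfying AF AG (crit1 ∨ wait2): {s4}.
States satisfying ¬wait2 ∨ crit1: {s0, s1, s2, s5, s6}.
States satisfying EG (¬wait2 ∨ crit1): {s0, s5, s6}.
States satisfying AF AG (crit1 ∨ wait2) ∨ EG (¬wait2 ∨ crit1): {s0, s4, s5, s6}.

{s0, s4, s5, s6}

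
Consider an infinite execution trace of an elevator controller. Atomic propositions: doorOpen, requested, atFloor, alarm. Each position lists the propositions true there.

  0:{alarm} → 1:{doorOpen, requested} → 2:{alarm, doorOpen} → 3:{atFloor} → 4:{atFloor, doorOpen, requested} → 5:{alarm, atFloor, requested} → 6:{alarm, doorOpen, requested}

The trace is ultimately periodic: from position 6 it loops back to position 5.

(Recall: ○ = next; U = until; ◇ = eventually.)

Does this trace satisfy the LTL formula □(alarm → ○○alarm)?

alarm → ○○alarm must hold at every position from 0 onward. It fails at position 2, so □(alarm → ○○alarm) is false.
Positions where alarm holds: 0, 2, 5, 6.
Check ○○alarm at each: 0→ok, 2→fails, 5→ok, 6→ok.

Does not hold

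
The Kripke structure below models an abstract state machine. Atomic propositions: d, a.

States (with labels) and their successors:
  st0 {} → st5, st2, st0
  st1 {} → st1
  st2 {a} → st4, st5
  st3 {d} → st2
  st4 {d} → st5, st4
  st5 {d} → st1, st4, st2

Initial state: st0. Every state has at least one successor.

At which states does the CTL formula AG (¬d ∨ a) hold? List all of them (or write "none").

{st1}

States satisfying ¬d ∨ a: {st0, st1, st2}.
States satisfying AG (¬d ∨ a): {st1}.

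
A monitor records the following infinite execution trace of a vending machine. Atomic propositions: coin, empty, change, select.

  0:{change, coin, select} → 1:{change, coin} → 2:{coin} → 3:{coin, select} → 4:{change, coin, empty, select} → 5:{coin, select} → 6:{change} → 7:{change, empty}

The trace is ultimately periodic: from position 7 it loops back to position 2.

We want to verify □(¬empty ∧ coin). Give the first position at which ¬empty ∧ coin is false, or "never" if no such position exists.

Check ¬empty ∧ coin at each position in order: 0 ✓, 1 ✓, 2 ✓, 3 ✓.
At position 4 the labels are {change, coin, empty, select}, so ¬empty ∧ coin is false there. This is the first violation.

4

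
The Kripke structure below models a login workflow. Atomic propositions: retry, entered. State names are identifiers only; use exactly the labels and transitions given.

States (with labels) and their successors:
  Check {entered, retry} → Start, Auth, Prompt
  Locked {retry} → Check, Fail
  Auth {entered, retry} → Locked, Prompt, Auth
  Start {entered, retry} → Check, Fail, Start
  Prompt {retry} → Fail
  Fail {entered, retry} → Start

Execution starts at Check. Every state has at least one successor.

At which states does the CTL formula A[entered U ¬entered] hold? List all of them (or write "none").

States satisfying entered: {Check, Auth, Start, Fail}.
States satisfying ¬entered: {Locked, Prompt}.
States satisfying A[entered U ¬entered]: {Locked, Prompt}.

{Locked, Prompt}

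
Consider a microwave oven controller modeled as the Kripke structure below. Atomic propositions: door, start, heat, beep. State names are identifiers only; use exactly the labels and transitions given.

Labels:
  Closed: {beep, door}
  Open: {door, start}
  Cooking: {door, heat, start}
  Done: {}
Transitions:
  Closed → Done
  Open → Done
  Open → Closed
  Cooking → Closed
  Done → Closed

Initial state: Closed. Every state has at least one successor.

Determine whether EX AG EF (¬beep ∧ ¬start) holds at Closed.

Satisfied

States satisfying AG EF (¬beep ∧ ¬start): {Closed, Open, Cooking, Done}.
States satisfying EX AG EF (¬beep ∧ ¬start): {Closed, Open, Cooking, Done}.
Closed ∈ Sat(EX AG EF (¬beep ∧ ¬start)).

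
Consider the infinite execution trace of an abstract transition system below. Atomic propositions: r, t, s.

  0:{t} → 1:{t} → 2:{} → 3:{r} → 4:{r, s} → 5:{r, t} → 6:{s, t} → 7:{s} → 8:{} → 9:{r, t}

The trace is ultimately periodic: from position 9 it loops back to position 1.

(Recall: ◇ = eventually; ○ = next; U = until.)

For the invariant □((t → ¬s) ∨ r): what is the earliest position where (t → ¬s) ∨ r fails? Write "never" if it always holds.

6

Check (t → ¬s) ∨ r at each position in order: 0 ✓, 1 ✓, 2 ✓, 3 ✓, 4 ✓, 5 ✓.
At position 6 the labels are {s, t}, so (t → ¬s) ∨ r is false there. This is the first violation.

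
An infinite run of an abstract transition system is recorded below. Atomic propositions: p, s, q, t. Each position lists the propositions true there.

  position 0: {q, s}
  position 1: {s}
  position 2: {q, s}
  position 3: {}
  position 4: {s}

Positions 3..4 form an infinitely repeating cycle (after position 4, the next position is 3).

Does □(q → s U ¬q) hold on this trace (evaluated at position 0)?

Satisfied

q → s U ¬q holds at every position 0..4, and those are all positions ever visited, so □(q → s U ¬q) holds.
Positions where q holds: 0, 2.
Check s U ¬q at each: 0→ok, 2→ok.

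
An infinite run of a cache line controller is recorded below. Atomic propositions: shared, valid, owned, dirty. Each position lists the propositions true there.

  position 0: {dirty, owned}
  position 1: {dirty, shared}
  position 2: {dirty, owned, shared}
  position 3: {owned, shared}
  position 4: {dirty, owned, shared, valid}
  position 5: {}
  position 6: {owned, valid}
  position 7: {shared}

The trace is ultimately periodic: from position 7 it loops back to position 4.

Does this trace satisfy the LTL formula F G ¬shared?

Violated

G ¬shared is false at every position 0..7, so it never becomes true and F G ¬shared fails.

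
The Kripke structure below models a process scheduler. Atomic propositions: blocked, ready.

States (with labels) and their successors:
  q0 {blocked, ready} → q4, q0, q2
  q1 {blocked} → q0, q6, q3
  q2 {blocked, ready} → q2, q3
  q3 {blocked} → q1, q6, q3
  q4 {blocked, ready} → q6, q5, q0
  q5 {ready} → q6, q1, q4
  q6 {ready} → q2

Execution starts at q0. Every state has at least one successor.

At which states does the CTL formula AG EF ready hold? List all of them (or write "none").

States satisfying EF ready: {q0, q1, q2, q3, q4, q5, q6}.
States satisfying AG EF ready: {q0, q1, q2, q3, q4, q5, q6}.

{q0, q1, q2, q3, q4, q5, q6}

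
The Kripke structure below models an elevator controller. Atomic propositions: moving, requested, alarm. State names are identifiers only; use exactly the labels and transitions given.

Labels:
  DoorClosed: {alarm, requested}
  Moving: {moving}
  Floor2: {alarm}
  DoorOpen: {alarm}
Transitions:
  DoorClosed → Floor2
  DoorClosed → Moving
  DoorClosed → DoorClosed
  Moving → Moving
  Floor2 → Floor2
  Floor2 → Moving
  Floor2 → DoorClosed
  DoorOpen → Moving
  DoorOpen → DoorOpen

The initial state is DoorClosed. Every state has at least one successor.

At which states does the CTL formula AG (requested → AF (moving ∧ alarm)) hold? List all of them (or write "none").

States satisfying requested → AF (moving ∧ alarm): {Moving, Floor2, DoorOpen}.
States satisfying AG (requested → AF (moving ∧ alarm)): {Moving, DoorOpen}.

{Moving, DoorOpen}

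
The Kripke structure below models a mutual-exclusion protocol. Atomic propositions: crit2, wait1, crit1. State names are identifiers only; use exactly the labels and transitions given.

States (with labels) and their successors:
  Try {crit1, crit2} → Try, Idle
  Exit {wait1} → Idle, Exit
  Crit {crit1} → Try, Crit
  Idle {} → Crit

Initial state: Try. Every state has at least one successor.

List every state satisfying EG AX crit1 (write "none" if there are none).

{Crit, Idle}

States satisfying AX crit1: {Crit, Idle}.
States satisfying EG AX crit1: {Crit, Idle}.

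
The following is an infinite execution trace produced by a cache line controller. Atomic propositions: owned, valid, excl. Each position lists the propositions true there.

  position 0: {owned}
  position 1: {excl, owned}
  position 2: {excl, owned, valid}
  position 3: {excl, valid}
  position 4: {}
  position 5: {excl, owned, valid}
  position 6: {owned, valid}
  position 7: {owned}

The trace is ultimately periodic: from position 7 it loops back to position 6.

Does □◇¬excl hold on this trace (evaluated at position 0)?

◇¬excl holds at every position 0..7, and those are all positions ever visited, so □◇¬excl holds.

Holds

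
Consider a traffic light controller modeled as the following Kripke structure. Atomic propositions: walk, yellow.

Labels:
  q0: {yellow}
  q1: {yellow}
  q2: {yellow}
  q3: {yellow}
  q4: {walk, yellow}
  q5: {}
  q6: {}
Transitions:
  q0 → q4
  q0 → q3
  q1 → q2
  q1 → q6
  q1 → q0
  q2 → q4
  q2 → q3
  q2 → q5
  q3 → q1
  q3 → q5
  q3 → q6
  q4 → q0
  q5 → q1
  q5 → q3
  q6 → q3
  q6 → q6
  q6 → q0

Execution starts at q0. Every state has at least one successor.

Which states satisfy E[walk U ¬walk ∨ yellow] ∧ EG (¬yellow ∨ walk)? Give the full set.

States satisfying walk: {q4}.
States satisfying ¬walk ∨ yellow: {q0, q1, q2, q3, q4, q5, q6}.
States satisfying E[walk U ¬walk ∨ yellow]: {q0, q1, q2, q3, q4, q5, q6}.
States satisfying ¬yellow ∨ walk: {q4, q5, q6}.
States satisfying EG (¬yellow ∨ walk): {q6}.
States satisfying E[walk U ¬walk ∨ yellow] ∧ EG (¬yellow ∨ walk): {q6}.

{q6}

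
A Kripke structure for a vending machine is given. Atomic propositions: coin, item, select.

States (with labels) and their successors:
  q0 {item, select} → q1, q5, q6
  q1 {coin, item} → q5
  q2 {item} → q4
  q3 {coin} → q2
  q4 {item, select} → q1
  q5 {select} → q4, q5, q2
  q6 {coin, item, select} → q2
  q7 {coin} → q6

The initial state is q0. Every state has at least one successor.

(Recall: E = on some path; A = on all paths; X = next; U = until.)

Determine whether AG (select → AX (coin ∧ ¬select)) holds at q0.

States satisfying select → AX (coin ∧ ¬select): {q1, q2, q3, q4, q7}.
States satisfying AG (select → AX (coin ∧ ¬select)): ∅.
q0 is reachable from q0 and violates select → AX (coin ∧ ¬select), so AG fails at q0.
q0 ∉ Sat(AG (select → AX (coin ∧ ¬select))).

No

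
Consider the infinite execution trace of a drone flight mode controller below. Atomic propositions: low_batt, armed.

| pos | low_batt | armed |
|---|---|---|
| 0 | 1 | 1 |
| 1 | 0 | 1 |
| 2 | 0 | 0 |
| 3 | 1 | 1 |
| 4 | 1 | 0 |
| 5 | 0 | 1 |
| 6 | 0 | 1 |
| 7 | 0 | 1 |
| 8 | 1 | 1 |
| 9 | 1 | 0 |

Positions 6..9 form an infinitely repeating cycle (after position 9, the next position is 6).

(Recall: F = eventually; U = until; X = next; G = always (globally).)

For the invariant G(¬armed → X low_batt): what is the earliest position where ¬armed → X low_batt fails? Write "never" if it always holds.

4

Check ¬armed → X low_batt at each position in order: 0 ✓, 1 ✓, 2 ✓, 3 ✓.
At position 4 the labels are {low_batt} and the next position 5 has {armed}, so ¬armed → X low_batt is false there. This is the first violation.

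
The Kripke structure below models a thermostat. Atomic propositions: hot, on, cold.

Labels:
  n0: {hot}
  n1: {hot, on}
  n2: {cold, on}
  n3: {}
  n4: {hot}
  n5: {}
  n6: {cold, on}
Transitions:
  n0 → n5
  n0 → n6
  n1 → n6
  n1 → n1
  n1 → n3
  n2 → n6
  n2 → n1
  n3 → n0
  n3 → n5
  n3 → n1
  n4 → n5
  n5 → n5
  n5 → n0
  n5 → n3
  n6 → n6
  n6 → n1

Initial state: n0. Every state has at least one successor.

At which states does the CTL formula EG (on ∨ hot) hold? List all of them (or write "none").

{n0, n1, n2, n6}

States satisfying on ∨ hot: {n0, n1, n2, n4, n6}.
States satisfying EG (on ∨ hot): {n0, n1, n2, n6}.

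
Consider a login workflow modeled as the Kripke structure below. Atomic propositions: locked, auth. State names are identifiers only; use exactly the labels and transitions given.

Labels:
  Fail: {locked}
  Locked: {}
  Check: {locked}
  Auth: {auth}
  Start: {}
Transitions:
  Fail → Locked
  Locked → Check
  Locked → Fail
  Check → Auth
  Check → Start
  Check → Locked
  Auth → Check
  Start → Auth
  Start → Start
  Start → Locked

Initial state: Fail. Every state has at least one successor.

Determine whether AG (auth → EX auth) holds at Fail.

States satisfying auth → EX auth: {Fail, Locked, Check, Start}.
States satisfying AG (auth → EX auth): ∅.
Auth is reachable from Fail and violates auth → EX auth, so AG fails at Fail.
Fail ∉ Sat(AG (auth → EX auth)).

Does not hold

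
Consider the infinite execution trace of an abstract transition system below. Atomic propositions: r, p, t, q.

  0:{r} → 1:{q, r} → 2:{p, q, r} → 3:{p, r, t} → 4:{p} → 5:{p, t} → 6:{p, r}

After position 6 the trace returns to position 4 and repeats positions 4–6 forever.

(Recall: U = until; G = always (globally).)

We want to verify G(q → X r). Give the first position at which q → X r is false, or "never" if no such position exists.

never

q → X r holds at every position 0..6, and those are all the positions the trace ever visits, so the invariant G(q → X r) is never violated.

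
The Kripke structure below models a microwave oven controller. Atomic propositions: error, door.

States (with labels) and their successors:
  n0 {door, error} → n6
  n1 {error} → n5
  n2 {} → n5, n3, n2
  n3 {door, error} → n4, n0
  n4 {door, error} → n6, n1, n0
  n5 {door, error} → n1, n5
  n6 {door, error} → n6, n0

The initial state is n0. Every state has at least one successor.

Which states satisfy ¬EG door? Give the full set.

States satisfying door: {n0, n3, n4, n5, n6}.
States satisfying EG door: {n0, n3, n4, n5, n6}.
States satisfying ¬EG door: {n1, n2}.

{n1, n2}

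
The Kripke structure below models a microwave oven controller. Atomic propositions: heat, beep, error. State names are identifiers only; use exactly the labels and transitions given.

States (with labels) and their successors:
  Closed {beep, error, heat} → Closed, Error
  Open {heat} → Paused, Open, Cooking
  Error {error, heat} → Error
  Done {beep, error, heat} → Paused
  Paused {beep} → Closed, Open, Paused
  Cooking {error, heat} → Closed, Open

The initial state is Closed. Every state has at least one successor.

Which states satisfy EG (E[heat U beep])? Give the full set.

States satisfying E[heat U beep]: {Closed, Open, Done, Paused, Cooking}.
States satisfying EG (E[heat U beep]): {Closed, Open, Done, Paused, Cooking}.

{Closed, Open, Done, Paused, Cooking}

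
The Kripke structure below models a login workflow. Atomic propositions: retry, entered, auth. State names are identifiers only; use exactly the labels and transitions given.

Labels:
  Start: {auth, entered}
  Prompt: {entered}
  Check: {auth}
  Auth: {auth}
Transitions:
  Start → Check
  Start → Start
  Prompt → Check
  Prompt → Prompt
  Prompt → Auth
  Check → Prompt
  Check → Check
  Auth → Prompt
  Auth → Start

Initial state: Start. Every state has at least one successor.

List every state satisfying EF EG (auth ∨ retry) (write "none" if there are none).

States satisfying EG (auth ∨ retry): {Start, Check, Auth}.
States satisfying EF EG (auth ∨ retry): {Start, Prompt, Check, Auth}.

{Start, Prompt, Check, Auth}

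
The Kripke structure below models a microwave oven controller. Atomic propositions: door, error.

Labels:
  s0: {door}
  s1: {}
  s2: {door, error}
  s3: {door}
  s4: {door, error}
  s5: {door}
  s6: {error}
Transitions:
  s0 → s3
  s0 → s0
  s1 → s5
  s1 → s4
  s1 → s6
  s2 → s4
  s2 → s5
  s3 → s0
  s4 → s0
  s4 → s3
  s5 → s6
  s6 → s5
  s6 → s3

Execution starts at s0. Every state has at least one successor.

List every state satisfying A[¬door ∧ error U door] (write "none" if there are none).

{s0, s2, s3, s4, s5, s6}

States satisfying ¬door ∧ error: {s6}.
States satisfying door: {s0, s2, s3, s4, s5}.
States satisfying A[¬door ∧ error U door]: {s0, s2, s3, s4, s5, s6}.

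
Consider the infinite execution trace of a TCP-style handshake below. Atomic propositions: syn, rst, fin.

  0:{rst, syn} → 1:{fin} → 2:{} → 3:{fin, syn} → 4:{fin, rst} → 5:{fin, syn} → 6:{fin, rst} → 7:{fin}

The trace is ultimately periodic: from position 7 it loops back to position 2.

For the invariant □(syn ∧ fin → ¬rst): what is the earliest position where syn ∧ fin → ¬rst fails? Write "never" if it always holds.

never

syn ∧ fin → ¬rst holds at every position 0..7, and those are all the positions the trace ever visits, so the invariant □(syn ∧ fin → ¬rst) is never violated.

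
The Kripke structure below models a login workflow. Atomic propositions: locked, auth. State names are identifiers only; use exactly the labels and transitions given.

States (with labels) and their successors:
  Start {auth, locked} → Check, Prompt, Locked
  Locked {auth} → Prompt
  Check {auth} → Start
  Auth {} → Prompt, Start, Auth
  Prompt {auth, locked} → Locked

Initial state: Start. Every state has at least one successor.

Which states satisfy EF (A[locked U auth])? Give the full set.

States satisfying A[locked U auth]: {Start, Locked, Check, Prompt}.
States satisfying EF (A[locked U auth]): {Start, Locked, Check, Auth, Prompt}.

{Start, Locked, Check, Auth, Prompt}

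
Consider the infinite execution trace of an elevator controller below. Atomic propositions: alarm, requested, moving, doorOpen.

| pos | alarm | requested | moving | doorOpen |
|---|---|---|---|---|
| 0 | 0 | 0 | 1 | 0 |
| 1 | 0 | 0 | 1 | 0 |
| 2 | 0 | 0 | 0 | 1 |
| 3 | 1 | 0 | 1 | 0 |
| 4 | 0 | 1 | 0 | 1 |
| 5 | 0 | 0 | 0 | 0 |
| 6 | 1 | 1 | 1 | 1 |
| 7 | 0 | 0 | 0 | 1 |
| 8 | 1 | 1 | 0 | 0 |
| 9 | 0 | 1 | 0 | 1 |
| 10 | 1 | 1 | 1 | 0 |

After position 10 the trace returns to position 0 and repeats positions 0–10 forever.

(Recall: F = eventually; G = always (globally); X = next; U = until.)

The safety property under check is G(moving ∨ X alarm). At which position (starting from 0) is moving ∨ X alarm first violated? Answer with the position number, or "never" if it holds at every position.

4

Check moving ∨ X alarm at each position in order: 0 ✓, 1 ✓, 2 ✓, 3 ✓.
At position 4 the labels are {doorOpen, requested} and the next position 5 has {}, so moving ∨ X alarm is false there. This is the first violation.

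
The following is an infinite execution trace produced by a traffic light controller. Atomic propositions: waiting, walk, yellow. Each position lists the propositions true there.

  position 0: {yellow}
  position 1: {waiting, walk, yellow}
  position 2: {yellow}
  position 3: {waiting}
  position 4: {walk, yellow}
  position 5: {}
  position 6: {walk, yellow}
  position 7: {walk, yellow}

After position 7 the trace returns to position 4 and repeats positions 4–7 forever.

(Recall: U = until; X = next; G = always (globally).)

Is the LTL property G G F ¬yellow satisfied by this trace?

Satisfied

G F ¬yellow holds at every position 0..7, and those are all positions ever visited, so G G F ¬yellow holds.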